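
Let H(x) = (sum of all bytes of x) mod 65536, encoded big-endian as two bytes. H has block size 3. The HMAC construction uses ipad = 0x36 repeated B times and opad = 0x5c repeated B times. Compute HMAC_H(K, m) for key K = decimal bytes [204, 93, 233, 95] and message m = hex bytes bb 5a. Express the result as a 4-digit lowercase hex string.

Key decimal bytes [204, 93, 233, 95] = cc 5d e9 5f is 4 bytes > B = 3, so hash it first: H(key) = 02 71, then zero-pad to 3 bytes: K' = 02 71 00.
K' ⊕ ipad = 34 47 36.  K' ⊕ opad = 5e 2d 5c.
Inner input = (K'⊕ipad) ∥ m = 34 47 36 ∥ bb 5a.
Inner hash: sum = 52+71+54+187+90 = 454 → 01 c6.
Outer input = (K'⊕opad) ∥ inner = 5e 2d 5c ∥ 01 c6.
Outer hash (tag): sum = 94+45+92+1+198 = 430 → 01 ae.

01ae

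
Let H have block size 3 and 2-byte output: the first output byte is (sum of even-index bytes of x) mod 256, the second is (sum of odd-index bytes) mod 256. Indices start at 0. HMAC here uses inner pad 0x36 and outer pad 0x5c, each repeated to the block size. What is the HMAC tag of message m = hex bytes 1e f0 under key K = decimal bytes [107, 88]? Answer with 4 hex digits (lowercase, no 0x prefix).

1f87

Key decimal bytes [107, 88] = 6b 58 is 2 bytes ≤ B = 3; zero-pad to 3 bytes: K' = 6b 58 00.
K' ⊕ ipad = 5d 6e 36.  K' ⊕ opad = 37 04 5c.
Inner input = (K'⊕ipad) ∥ m = 5d 6e 36 ∥ 1e f0.
Inner hash: even-index sum = 387 mod 256 = 131; odd-index sum = 140 mod 256 = 140 → 83 8c.
Outer input = (K'⊕opad) ∥ inner = 37 04 5c ∥ 83 8c.
Outer hash (tag): even-index sum = 287 mod 256 = 31; odd-index sum = 135 mod 256 = 135 → 1f 87.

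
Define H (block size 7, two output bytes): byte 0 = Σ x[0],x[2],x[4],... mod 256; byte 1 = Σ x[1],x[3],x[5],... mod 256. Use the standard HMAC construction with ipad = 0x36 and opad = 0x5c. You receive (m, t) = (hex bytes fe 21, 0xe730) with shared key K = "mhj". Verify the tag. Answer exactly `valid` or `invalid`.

Key "mhj" = 6d 68 6a is 3 bytes ≤ B = 7; zero-pad to 7 bytes: K' = 6d 68 6a 00 00 00 00.
K' ⊕ ipad = 5b 5e 5c 36 36 36 36; K' ⊕ opad = 31 34 36 5c 5c 5c 5c.
Inner hash: even-index sum = 324 mod 256 = 68; odd-index sum = 456 mod 256 = 200 → 44 c8.
Outer hash (recomputed tag): even-index sum = 487 mod 256 = 231; odd-index sum = 304 mod 256 = 48 → e7 30.
Recomputed tag = e730; claimed = e730 → match.

valid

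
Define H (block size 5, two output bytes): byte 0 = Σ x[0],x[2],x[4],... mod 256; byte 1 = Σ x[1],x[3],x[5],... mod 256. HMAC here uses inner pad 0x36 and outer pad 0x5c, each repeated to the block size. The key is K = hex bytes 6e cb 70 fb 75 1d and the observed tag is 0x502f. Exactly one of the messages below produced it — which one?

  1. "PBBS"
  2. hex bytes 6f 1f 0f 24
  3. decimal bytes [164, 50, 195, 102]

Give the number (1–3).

2

Key hex bytes 6e cb 70 fb 75 1d is 6 bytes > B = 5, so hash it first: H(key) = 53 e3, then zero-pad to 5 bytes: K' = 53 e3 00 00 00.
K' ⊕ ipad = 65 d5 36 36 36; K' ⊕ opad = 0f bf 5c 5c 5c.
m1: inner = H(65 d5 36 36 36 50 42 42 53) = 66 9d; tag = H(0f bf 5c 5c 5c 66 9d) = 6481
m2: inner = H(65 d5 36 36 36 6f 1f 0f 24) = 14 89; tag = H(0f bf 5c 5c 5c 14 89) = 502f ← matches
m3: inner = H(65 d5 36 36 36 a4 32 c3 66) = 69 72; tag = H(0f bf 5c 5c 5c 69 72) = 3984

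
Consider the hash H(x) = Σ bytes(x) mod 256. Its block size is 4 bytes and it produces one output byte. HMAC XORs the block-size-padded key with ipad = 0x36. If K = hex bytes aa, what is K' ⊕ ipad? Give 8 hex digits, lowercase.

Key hex bytes aa is 1 byte ≤ B = 4; zero-pad to 4 bytes: K' = aa 00 00 00.
XOR each byte with 0x36: aa⊕36=9c, 00⊕36=36, 00⊕36=36, 00⊕36=36.

9c363636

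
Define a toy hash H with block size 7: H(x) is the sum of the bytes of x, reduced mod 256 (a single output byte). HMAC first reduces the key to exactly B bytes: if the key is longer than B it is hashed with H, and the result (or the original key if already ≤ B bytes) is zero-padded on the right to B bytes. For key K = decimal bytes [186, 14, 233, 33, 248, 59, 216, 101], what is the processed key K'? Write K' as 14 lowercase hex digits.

42000000000000

|K| = 8 > B = 7, so first hash the key.
H(K): sum = 186+14+233+33+248+59+216+101 = 1090; mod 256 = 66 → 42.
Zero-pad H(K) = 42 to 7 bytes: K' = 42 00 00 00 00 00 00.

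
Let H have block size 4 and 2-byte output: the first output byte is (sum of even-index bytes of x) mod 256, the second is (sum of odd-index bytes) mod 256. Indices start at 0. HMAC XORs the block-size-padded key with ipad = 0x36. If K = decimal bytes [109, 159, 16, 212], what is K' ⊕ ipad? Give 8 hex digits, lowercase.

Key decimal bytes [109, 159, 16, 212] = 6d 9f 10 d4 is exactly B = 4 bytes: K' = 6d 9f 10 d4.
XOR each byte with 0x36: 6d⊕36=5b, 9f⊕36=a9, 10⊕36=26, d4⊕36=e2.

5ba926e2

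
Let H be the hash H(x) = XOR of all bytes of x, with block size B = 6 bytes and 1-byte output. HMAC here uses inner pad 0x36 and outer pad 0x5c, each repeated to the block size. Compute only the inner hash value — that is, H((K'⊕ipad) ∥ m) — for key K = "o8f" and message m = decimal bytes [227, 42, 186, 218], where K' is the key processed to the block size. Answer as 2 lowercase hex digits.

98

Key "o8f" = 6f 38 66 is 3 bytes ≤ B = 6; zero-pad to 6 bytes: K' = 6f 38 66 00 00 00.
K' ⊕ ipad = 59 0e 50 36 36 36.
Inner input = 59 0e 50 36 36 36 ∥ e3 2a ba da.
Inner hash: XOR 59⊕0e⊕50⊕36⊕36⊕36⊕e3⊕2a⊕ba⊕da = 98.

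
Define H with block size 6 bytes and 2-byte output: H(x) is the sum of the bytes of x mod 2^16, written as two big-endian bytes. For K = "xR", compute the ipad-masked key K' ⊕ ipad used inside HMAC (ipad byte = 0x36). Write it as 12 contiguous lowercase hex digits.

Key "xR" = 78 52 is 2 bytes ≤ B = 6; zero-pad to 6 bytes: K' = 78 52 00 00 00 00.
XOR each byte with 0x36: 78⊕36=4e, 52⊕36=64, 00⊕36=36, 00⊕36=36, 00⊕36=36, 00⊕36=36.

4e6436363636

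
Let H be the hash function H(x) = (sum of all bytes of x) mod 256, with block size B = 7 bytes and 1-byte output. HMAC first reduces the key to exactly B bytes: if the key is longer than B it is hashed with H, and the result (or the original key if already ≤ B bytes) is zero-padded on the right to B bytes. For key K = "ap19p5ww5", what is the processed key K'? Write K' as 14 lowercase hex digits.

03000000000000

|K| = 9 > B = 7, so first hash the key.
H(K): sum = 97+112+49+57+112+53+119+119+53 = 771; mod 256 = 3 → 03.
Zero-pad H(K) = 03 to 7 bytes: K' = 03 00 00 00 00 00 00.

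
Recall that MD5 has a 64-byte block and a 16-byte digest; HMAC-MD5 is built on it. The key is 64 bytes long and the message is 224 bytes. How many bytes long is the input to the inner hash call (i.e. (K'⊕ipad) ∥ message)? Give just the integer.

288

Key is 64 ≤ 64 bytes, zero-padded: |K'| = 64.
Inner input = (K'⊕ipad) ∥ m → 64 + 224 = 288 bytes.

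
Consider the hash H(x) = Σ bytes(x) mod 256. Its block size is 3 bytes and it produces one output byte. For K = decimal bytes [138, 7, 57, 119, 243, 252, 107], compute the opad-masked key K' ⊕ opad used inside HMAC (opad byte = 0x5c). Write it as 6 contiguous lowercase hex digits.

Key decimal bytes [138, 7, 57, 119, 243, 252, 107] = 8a 07 39 77 f3 fc 6b is 7 bytes > B = 3, so hash it first: H(key) = 9b, then zero-pad to 3 bytes: K' = 9b 00 00.
XOR each byte with 0x5c: 9b⊕5c=c7, 00⊕5c=5c, 00⊕5c=5c.

c75c5c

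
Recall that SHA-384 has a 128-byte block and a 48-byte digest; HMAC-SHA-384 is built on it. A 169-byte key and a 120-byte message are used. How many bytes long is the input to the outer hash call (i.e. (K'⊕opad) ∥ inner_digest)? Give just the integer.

176

Key is 169 > 128 bytes, so it is hashed to 48 bytes then zero-padded to 128: |K'| = 128.
Outer input = (K'⊕opad) ∥ H(inner) → 128 + 48 = 176 bytes.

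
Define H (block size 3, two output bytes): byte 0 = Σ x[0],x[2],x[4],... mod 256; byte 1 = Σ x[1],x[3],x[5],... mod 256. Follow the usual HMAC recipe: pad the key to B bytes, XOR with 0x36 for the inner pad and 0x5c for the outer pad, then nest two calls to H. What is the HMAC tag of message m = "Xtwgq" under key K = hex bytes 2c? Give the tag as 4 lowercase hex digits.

Key hex bytes 2c is 1 byte ≤ B = 3; zero-pad to 3 bytes: K' = 2c 00 00.
K' ⊕ ipad = 1a 36 36.  K' ⊕ opad = 70 5c 5c.
Inner input = (K'⊕ipad) ∥ m = 1a 36 36 ∥ 58 74 77 67 71.
Inner hash: even-index sum = 299 mod 256 = 43; odd-index sum = 374 mod 256 = 118 → 2b 76.
Outer input = (K'⊕opad) ∥ inner = 70 5c 5c ∥ 2b 76.
Outer hash (tag): even-index sum = 322 mod 256 = 66; odd-index sum = 135 mod 256 = 135 → 42 87.

4287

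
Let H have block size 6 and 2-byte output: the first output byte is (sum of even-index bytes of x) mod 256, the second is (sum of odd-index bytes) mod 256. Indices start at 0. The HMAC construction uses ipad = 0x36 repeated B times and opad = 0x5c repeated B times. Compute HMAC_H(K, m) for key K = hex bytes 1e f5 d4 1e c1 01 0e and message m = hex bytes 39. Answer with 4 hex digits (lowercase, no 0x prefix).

Key hex bytes 1e f5 d4 1e c1 01 0e is 7 bytes > B = 6, so hash it first: H(key) = c1 14, then zero-pad to 6 bytes: K' = c1 14 00 00 00 00.
K' ⊕ ipad = f7 22 36 36 36 36.  K' ⊕ opad = 9d 48 5c 5c 5c 5c.
Inner input = (K'⊕ipad) ∥ m = f7 22 36 36 36 36 ∥ 39.
Inner hash: even-index sum = 412 mod 256 = 156; odd-index sum = 142 mod 256 = 142 → 9c 8e.
Outer input = (K'⊕opad) ∥ inner = 9d 48 5c 5c 5c 5c ∥ 9c 8e.
Outer hash (tag): even-index sum = 497 mod 256 = 241; odd-index sum = 398 mod 256 = 142 → f1 8e.

f18e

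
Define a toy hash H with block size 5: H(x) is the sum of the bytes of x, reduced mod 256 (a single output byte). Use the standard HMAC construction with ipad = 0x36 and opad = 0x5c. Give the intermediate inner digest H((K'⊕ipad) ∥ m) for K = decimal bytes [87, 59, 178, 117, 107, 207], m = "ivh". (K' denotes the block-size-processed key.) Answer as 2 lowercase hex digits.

Key decimal bytes [87, 59, 178, 117, 107, 207] = 57 3b b2 75 6b cf is 6 bytes > B = 5, so hash it first: H(key) = f3, then zero-pad to 5 bytes: K' = f3 00 00 00 00.
K' ⊕ ipad = c5 36 36 36 36.
Inner input = c5 36 36 36 36 ∥ 69 76 68.
Inner hash: sum = 197+54+54+54+54+105+118+104 = 740; mod 256 = 228 → e4.

e4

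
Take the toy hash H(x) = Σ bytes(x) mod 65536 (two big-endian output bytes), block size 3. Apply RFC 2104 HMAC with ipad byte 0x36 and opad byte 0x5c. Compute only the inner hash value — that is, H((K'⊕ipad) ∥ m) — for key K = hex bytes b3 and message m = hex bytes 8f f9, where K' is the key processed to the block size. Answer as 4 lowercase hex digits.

Key hex bytes b3 is 1 byte ≤ B = 3; zero-pad to 3 bytes: K' = b3 00 00.
K' ⊕ ipad = 85 36 36.
Inner input = 85 36 36 ∥ 8f f9.
Inner hash: sum = 133+54+54+143+249 = 633 → 02 79.

0279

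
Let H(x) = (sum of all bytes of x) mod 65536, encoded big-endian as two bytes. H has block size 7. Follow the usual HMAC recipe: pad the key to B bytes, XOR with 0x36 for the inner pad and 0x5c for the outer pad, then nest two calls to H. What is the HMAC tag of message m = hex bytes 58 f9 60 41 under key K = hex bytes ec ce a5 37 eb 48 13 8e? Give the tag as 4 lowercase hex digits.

Key hex bytes ec ce a5 37 eb 48 13 8e is 8 bytes > B = 7, so hash it first: H(key) = 04 6a, then zero-pad to 7 bytes: K' = 04 6a 00 00 00 00 00.
K' ⊕ ipad = 32 5c 36 36 36 36 36.  K' ⊕ opad = 58 36 5c 5c 5c 5c 5c.
Inner input = (K'⊕ipad) ∥ m = 32 5c 36 36 36 36 36 ∥ 58 f9 60 41.
Inner hash: sum = 50+92+54+54+54+54+54+88+249+96+65 = 910 → 03 8e.
Outer input = (K'⊕opad) ∥ inner = 58 36 5c 5c 5c 5c 5c ∥ 03 8e.
Outer hash (tag): sum = 88+54+92+92+92+92+92+3+142 = 747 → 02 eb.

02eb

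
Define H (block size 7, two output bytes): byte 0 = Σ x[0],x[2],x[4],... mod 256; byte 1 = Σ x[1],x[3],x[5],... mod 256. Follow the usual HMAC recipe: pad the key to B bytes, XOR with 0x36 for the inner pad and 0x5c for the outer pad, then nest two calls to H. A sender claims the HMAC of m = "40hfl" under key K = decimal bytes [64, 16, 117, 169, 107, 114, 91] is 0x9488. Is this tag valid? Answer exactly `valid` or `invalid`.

valid

Key decimal bytes [64, 16, 117, 169, 107, 114, 91] = 40 10 75 a9 6b 72 5b is exactly B = 7 bytes: K' = 40 10 75 a9 6b 72 5b.
K' ⊕ ipad = 76 26 43 9f 5d 44 6d; K' ⊕ opad = 1c 4c 29 f5 37 2e 07.
Inner hash: even-index sum = 537 mod 256 = 25; odd-index sum = 529 mod 256 = 17 → 19 11.
Outer hash (recomputed tag): even-index sum = 148 mod 256 = 148; odd-index sum = 392 mod 256 = 136 → 94 88.
Recomputed tag = 9488; claimed = 9488 → match.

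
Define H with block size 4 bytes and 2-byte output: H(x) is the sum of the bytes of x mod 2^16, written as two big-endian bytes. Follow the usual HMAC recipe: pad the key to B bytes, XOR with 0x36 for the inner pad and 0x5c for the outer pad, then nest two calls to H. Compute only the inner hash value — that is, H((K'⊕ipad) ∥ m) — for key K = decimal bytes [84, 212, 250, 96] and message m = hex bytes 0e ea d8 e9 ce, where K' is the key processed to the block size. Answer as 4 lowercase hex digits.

Key decimal bytes [84, 212, 250, 96] = 54 d4 fa 60 is exactly B = 4 bytes: K' = 54 d4 fa 60.
K' ⊕ ipad = 62 e2 cc 56.
Inner input = 62 e2 cc 56 ∥ 0e ea d8 e9 ce.
Inner hash: sum = 98+226+204+86+14+234+216+233+206 = 1517 → 05 ed.

05ed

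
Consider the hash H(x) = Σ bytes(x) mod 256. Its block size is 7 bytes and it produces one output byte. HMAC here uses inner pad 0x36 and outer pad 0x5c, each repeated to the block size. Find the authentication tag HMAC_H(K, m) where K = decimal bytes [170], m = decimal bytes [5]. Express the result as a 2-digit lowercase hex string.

03

Key decimal bytes [170] = aa is 1 byte ≤ B = 7; zero-pad to 7 bytes: K' = aa 00 00 00 00 00 00.
K' ⊕ ipad = 9c 36 36 36 36 36 36.  K' ⊕ opad = f6 5c 5c 5c 5c 5c 5c.
Inner input = (K'⊕ipad) ∥ m = 9c 36 36 36 36 36 36 ∥ 05.
Inner hash: sum = 156+54+54+54+54+54+54+5 = 485; mod 256 = 229 → e5.
Outer input = (K'⊕opad) ∥ inner = f6 5c 5c 5c 5c 5c 5c ∥ e5.
Outer hash (tag): sum = 246+92+92+92+92+92+92+229 = 1027; mod 256 = 3 → 03.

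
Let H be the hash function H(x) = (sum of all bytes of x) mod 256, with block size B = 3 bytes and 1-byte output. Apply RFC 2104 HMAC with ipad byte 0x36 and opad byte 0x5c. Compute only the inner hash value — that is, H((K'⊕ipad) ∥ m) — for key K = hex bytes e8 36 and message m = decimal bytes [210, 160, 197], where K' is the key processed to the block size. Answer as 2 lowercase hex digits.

Key hex bytes e8 36 is 2 bytes ≤ B = 3; zero-pad to 3 bytes: K' = e8 36 00.
K' ⊕ ipad = de 00 36.
Inner input = de 00 36 ∥ d2 a0 c5.
Inner hash: sum = 222+0+54+210+160+197 = 843; mod 256 = 75 → 4b.

4b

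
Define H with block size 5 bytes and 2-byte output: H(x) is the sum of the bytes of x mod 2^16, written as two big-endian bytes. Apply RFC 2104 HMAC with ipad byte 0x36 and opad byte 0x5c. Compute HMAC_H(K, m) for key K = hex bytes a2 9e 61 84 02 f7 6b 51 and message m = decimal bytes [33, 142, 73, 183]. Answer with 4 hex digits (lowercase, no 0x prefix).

026e

Key hex bytes a2 9e 61 84 02 f7 6b 51 is 8 bytes > B = 5, so hash it first: H(key) = 03 da, then zero-pad to 5 bytes: K' = 03 da 00 00 00.
K' ⊕ ipad = 35 ec 36 36 36.  K' ⊕ opad = 5f 86 5c 5c 5c.
Inner input = (K'⊕ipad) ∥ m = 35 ec 36 36 36 ∥ 21 8e 49 b7.
Inner hash: sum = 53+236+54+54+54+33+142+73+183 = 882 → 03 72.
Outer input = (K'⊕opad) ∥ inner = 5f 86 5c 5c 5c ∥ 03 72.
Outer hash (tag): sum = 95+134+92+92+92+3+114 = 622 → 02 6e.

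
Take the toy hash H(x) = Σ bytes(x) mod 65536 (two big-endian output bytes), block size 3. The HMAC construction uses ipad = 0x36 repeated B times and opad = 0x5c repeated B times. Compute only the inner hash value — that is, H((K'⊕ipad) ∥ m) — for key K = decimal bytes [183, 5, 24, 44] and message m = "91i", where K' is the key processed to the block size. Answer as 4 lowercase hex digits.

Key decimal bytes [183, 5, 24, 44] = b7 05 18 2c is 4 bytes > B = 3, so hash it first: H(key) = 01 00, then zero-pad to 3 bytes: K' = 01 00 00.
K' ⊕ ipad = 37 36 36.
Inner input = 37 36 36 ∥ 39 31 69.
Inner hash: sum = 55+54+54+57+49+105 = 374 → 01 76.

0176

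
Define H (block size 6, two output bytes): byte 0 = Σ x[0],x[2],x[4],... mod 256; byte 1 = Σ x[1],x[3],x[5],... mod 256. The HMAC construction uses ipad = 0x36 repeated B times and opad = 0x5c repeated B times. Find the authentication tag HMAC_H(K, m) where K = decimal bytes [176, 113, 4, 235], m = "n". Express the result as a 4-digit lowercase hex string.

Key decimal bytes [176, 113, 4, 235] = b0 71 04 eb is 4 bytes ≤ B = 6; zero-pad to 6 bytes: K' = b0 71 04 eb 00 00.
K' ⊕ ipad = 86 47 32 dd 36 36.  K' ⊕ opad = ec 2d 58 b7 5c 5c.
Inner input = (K'⊕ipad) ∥ m = 86 47 32 dd 36 36 ∥ 6e.
Inner hash: even-index sum = 348 mod 256 = 92; odd-index sum = 346 mod 256 = 90 → 5c 5a.
Outer input = (K'⊕opad) ∥ inner = ec 2d 58 b7 5c 5c ∥ 5c 5a.
Outer hash (tag): even-index sum = 508 mod 256 = 252; odd-index sum = 410 mod 256 = 154 → fc 9a.

fc9a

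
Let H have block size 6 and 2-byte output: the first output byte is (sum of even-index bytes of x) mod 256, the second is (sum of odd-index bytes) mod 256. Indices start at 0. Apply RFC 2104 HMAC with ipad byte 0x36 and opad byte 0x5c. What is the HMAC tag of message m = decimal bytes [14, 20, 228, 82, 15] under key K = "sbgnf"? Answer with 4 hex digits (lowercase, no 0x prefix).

8b14

Key "sbgnf" = 73 62 67 6e 66 is 5 bytes ≤ B = 6; zero-pad to 6 bytes: K' = 73 62 67 6e 66 00.
K' ⊕ ipad = 45 54 51 58 50 36.  K' ⊕ opad = 2f 3e 3b 32 3a 5c.
Inner input = (K'⊕ipad) ∥ m = 45 54 51 58 50 36 ∥ 0e 14 e4 52 0f.
Inner hash: even-index sum = 487 mod 256 = 231; odd-index sum = 328 mod 256 = 72 → e7 48.
Outer input = (K'⊕opad) ∥ inner = 2f 3e 3b 32 3a 5c ∥ e7 48.
Outer hash (tag): even-index sum = 395 mod 256 = 139; odd-index sum = 276 mod 256 = 20 → 8b 14.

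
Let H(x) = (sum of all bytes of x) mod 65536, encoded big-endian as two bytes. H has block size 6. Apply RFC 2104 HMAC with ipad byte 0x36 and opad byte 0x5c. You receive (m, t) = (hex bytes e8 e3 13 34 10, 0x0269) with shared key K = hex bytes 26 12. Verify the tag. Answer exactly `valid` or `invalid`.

Key hex bytes 26 12 is 2 bytes ≤ B = 6; zero-pad to 6 bytes: K' = 26 12 00 00 00 00.
K' ⊕ ipad = 10 24 36 36 36 36; K' ⊕ opad = 7a 4e 5c 5c 5c 5c.
Inner hash: sum = 16+36+54+54+54+54+232+227+19+52+16 = 814 → 03 2e.
Outer hash (recomputed tag): sum = 122+78+92+92+92+92+3+46 = 617 → 02 69.
Recomputed tag = 0269; claimed = 0269 → match.

valid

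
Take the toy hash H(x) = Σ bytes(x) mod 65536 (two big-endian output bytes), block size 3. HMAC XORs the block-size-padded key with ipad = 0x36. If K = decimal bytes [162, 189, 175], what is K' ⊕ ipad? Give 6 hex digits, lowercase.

948b99

Key decimal bytes [162, 189, 175] = a2 bd af is exactly B = 3 bytes: K' = a2 bd af.
XOR each byte with 0x36: a2⊕36=94, bd⊕36=8b, af⊕36=99.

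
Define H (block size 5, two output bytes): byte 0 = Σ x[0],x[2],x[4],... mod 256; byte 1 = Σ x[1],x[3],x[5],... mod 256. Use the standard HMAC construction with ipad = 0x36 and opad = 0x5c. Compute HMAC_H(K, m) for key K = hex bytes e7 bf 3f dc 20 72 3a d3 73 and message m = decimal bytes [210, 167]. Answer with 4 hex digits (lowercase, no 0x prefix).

45f0

Key hex bytes e7 bf 3f dc 20 72 3a d3 73 is 9 bytes > B = 5, so hash it first: H(key) = f3 e0, then zero-pad to 5 bytes: K' = f3 e0 00 00 00.
K' ⊕ ipad = c5 d6 36 36 36.  K' ⊕ opad = af bc 5c 5c 5c.
Inner input = (K'⊕ipad) ∥ m = c5 d6 36 36 36 ∥ d2 a7.
Inner hash: even-index sum = 472 mod 256 = 216; odd-index sum = 478 mod 256 = 222 → d8 de.
Outer input = (K'⊕opad) ∥ inner = af bc 5c 5c 5c ∥ d8 de.
Outer hash (tag): even-index sum = 581 mod 256 = 69; odd-index sum = 496 mod 256 = 240 → 45 f0.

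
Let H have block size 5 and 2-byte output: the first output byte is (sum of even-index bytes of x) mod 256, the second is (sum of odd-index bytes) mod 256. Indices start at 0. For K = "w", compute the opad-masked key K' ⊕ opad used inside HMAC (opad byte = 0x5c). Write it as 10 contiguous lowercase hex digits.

2b5c5c5c5c

Key "w" = 77 is 1 byte ≤ B = 5; zero-pad to 5 bytes: K' = 77 00 00 00 00.
XOR each byte with 0x5c: 77⊕5c=2b, 00⊕5c=5c, 00⊕5c=5c, 00⊕5c=5c, 00⊕5c=5c.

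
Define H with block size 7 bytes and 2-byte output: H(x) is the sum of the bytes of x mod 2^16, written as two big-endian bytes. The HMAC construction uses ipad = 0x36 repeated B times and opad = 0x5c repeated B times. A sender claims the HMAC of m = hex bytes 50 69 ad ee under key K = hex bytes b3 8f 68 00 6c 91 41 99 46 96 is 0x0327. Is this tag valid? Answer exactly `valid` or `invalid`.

valid

Key hex bytes b3 8f 68 00 6c 91 41 99 46 96 is 10 bytes > B = 7, so hash it first: H(key) = 04 5d, then zero-pad to 7 bytes: K' = 04 5d 00 00 00 00 00.
K' ⊕ ipad = 32 6b 36 36 36 36 36; K' ⊕ opad = 58 01 5c 5c 5c 5c 5c.
Inner hash: sum = 50+107+54+54+54+54+54+80+105+173+238 = 1023 → 03 ff.
Outer hash (recomputed tag): sum = 88+1+92+92+92+92+92+3+255 = 807 → 03 27.
Recomputed tag = 0327; claimed = 0327 → match.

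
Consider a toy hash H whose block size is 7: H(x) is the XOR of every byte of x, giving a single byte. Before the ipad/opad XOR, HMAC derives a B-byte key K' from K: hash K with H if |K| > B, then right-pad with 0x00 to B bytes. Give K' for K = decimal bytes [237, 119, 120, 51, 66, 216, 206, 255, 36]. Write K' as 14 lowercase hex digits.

|K| = 9 > B = 7, so first hash the key.
H(K): XOR ed⊕77⊕78⊕33⊕42⊕d8⊕ce⊕ff⊕24 = 5e.
Zero-pad H(K) = 5e to 7 bytes: K' = 5e 00 00 00 00 00 00.

5e000000000000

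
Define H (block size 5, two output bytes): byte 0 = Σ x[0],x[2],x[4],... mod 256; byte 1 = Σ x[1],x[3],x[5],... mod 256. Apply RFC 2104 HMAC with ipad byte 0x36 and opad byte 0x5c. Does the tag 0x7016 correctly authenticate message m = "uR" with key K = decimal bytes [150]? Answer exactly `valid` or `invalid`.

Key decimal bytes [150] = 96 is 1 byte ≤ B = 5; zero-pad to 5 bytes: K' = 96 00 00 00 00.
K' ⊕ ipad = a0 36 36 36 36; K' ⊕ opad = ca 5c 5c 5c 5c.
Inner hash: even-index sum = 350 mod 256 = 94; odd-index sum = 225 mod 256 = 225 → 5e e1.
Outer hash (recomputed tag): even-index sum = 611 mod 256 = 99; odd-index sum = 278 mod 256 = 22 → 63 16.
Recomputed tag = 6316; claimed = 7016 → mismatch.

invalid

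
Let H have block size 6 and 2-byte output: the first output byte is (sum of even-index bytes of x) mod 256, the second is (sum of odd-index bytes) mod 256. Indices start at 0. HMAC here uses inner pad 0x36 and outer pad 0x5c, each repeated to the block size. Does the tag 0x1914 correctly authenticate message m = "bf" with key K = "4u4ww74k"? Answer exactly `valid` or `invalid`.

invalid

Key "4u4ww74k" = 34 75 34 77 77 37 34 6b is 8 bytes > B = 6, so hash it first: H(key) = 13 8e, then zero-pad to 6 bytes: K' = 13 8e 00 00 00 00.
K' ⊕ ipad = 25 b8 36 36 36 36; K' ⊕ opad = 4f d2 5c 5c 5c 5c.
Inner hash: even-index sum = 243 mod 256 = 243; odd-index sum = 394 mod 256 = 138 → f3 8a.
Outer hash (recomputed tag): even-index sum = 506 mod 256 = 250; odd-index sum = 532 mod 256 = 20 → fa 14.
Recomputed tag = fa14; claimed = 1914 → mismatch.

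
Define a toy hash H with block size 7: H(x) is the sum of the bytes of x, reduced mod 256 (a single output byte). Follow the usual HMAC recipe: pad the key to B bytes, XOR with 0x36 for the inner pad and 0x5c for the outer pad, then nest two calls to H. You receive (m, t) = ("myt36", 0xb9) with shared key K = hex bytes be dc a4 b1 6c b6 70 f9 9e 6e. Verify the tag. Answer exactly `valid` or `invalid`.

valid

Key hex bytes be dc a4 b1 6c b6 70 f9 9e 6e is 10 bytes > B = 7, so hash it first: H(key) = 86, then zero-pad to 7 bytes: K' = 86 00 00 00 00 00 00.
K' ⊕ ipad = b0 36 36 36 36 36 36; K' ⊕ opad = da 5c 5c 5c 5c 5c 5c.
Inner hash: sum = 176+54+54+54+54+54+54+109+121+116+51+54 = 951; mod 256 = 183 → b7.
Outer hash (recomputed tag): sum = 218+92+92+92+92+92+92+183 = 953; mod 256 = 185 → b9.
Recomputed tag = b9; claimed = b9 → match.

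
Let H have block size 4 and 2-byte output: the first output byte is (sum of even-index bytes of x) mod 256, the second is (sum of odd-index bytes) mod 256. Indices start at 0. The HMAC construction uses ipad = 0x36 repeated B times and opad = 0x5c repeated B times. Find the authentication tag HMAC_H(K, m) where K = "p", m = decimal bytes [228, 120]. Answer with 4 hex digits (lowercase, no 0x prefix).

e89c

Key "p" = 70 is 1 byte ≤ B = 4; zero-pad to 4 bytes: K' = 70 00 00 00.
K' ⊕ ipad = 46 36 36 36.  K' ⊕ opad = 2c 5c 5c 5c.
Inner input = (K'⊕ipad) ∥ m = 46 36 36 36 ∥ e4 78.
Inner hash: even-index sum = 352 mod 256 = 96; odd-index sum = 228 mod 256 = 228 → 60 e4.
Outer input = (K'⊕opad) ∥ inner = 2c 5c 5c 5c ∥ 60 e4.
Outer hash (tag): even-index sum = 232 mod 256 = 232; odd-index sum = 412 mod 256 = 156 → e8 9c.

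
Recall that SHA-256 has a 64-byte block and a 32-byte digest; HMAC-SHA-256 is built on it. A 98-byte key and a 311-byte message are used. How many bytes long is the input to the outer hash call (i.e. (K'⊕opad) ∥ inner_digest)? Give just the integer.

Key is 98 > 64 bytes, so it is hashed to 32 bytes then zero-padded to 64: |K'| = 64.
Outer input = (K'⊕opad) ∥ H(inner) → 64 + 32 = 96 bytes.

96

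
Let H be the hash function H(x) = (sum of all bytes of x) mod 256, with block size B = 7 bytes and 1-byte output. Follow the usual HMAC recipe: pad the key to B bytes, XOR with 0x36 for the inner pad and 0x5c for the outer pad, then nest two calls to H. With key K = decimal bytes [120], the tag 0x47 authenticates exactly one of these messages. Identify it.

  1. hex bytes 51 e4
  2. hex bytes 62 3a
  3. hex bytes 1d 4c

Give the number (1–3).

Key decimal bytes [120] = 78 is 1 byte ≤ B = 7; zero-pad to 7 bytes: K' = 78 00 00 00 00 00 00.
K' ⊕ ipad = 4e 36 36 36 36 36 36; K' ⊕ opad = 24 5c 5c 5c 5c 5c 5c.
m1: inner = H(4e 36 36 36 36 36 36 51 e4) = c7; tag = H(24 5c 5c 5c 5c 5c 5c c7) = 13
m2: inner = H(4e 36 36 36 36 36 36 62 3a) = 2e; tag = H(24 5c 5c 5c 5c 5c 5c 2e) = 7a
m3: inner = H(4e 36 36 36 36 36 36 1d 4c) = fb; tag = H(24 5c 5c 5c 5c 5c 5c fb) = 47 ← matches

3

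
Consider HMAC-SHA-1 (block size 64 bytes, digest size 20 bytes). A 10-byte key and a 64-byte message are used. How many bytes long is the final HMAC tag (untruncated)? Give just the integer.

20

The tag is one SHA-1 digest: 20 bytes.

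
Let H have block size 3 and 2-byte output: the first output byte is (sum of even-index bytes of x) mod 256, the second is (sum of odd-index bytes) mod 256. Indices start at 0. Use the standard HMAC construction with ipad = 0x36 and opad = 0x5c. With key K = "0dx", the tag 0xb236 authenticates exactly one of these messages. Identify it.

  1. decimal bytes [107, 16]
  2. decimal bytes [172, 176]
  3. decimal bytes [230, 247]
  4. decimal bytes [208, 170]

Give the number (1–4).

4

Key "0dx" = 30 64 78 is exactly B = 3 bytes: K' = 30 64 78.
K' ⊕ ipad = 06 52 4e; K' ⊕ opad = 6c 38 24.
m1: inner = H(06 52 4e 6b 10) = 64 bd; tag = H(6c 38 24 64 bd) = 4d9c
m2: inner = H(06 52 4e ac b0) = 04 fe; tag = H(6c 38 24 04 fe) = 8e3c
m3: inner = H(06 52 4e e6 f7) = 4b 38; tag = H(6c 38 24 4b 38) = c883
m4: inner = H(06 52 4e d0 aa) = fe 22; tag = H(6c 38 24 fe 22) = b236 ← matches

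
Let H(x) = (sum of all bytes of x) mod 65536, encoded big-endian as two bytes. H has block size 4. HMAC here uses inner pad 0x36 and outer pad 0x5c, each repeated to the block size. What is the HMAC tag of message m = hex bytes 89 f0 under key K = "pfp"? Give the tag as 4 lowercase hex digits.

Key "pfp" = 70 66 70 is 3 bytes ≤ B = 4; zero-pad to 4 bytes: K' = 70 66 70 00.
K' ⊕ ipad = 46 50 46 36.  K' ⊕ opad = 2c 3a 2c 5c.
Inner input = (K'⊕ipad) ∥ m = 46 50 46 36 ∥ 89 f0.
Inner hash: sum = 70+80+70+54+137+240 = 651 → 02 8b.
Outer input = (K'⊕opad) ∥ inner = 2c 3a 2c 5c ∥ 02 8b.
Outer hash (tag): sum = 44+58+44+92+2+139 = 379 → 01 7b.

017b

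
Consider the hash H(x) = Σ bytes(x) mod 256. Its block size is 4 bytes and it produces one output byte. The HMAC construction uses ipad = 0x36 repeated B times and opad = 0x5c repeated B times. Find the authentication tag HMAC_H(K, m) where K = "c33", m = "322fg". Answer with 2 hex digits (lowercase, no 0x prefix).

Key "c33" = 63 33 33 is 3 bytes ≤ B = 4; zero-pad to 4 bytes: K' = 63 33 33 00.
K' ⊕ ipad = 55 05 05 36.  K' ⊕ opad = 3f 6f 6f 5c.
Inner input = (K'⊕ipad) ∥ m = 55 05 05 36 ∥ 33 32 32 66 67.
Inner hash: sum = 85+5+5+54+51+50+50+102+103 = 505; mod 256 = 249 → f9.
Outer input = (K'⊕opad) ∥ inner = 3f 6f 6f 5c ∥ f9.
Outer hash (tag): sum = 63+111+111+92+249 = 626; mod 256 = 114 → 72.

72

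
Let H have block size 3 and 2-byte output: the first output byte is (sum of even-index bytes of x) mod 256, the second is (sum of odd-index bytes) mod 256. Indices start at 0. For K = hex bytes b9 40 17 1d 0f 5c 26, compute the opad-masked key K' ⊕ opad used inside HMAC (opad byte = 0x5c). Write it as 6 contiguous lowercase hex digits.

59e55c

Key hex bytes b9 40 17 1d 0f 5c 26 is 7 bytes > B = 3, so hash it first: H(key) = 05 b9, then zero-pad to 3 bytes: K' = 05 b9 00.
XOR each byte with 0x5c: 05⊕5c=59, b9⊕5c=e5, 00⊕5c=5c.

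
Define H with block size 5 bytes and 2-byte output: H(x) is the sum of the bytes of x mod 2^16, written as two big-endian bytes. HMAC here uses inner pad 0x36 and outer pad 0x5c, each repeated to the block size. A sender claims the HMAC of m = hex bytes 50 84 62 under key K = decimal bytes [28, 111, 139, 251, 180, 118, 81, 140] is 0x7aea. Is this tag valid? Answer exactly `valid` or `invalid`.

Key decimal bytes [28, 111, 139, 251, 180, 118, 81, 140] = 1c 6f 8b fb b4 76 51 8c is 8 bytes > B = 5, so hash it first: H(key) = 04 18, then zero-pad to 5 bytes: K' = 04 18 00 00 00.
K' ⊕ ipad = 32 2e 36 36 36; K' ⊕ opad = 58 44 5c 5c 5c.
Inner hash: sum = 50+46+54+54+54+80+132+98 = 568 → 02 38.
Outer hash (recomputed tag): sum = 88+68+92+92+92+2+56 = 490 → 01 ea.
Recomputed tag = 01ea; claimed = 7aea → mismatch.

invalid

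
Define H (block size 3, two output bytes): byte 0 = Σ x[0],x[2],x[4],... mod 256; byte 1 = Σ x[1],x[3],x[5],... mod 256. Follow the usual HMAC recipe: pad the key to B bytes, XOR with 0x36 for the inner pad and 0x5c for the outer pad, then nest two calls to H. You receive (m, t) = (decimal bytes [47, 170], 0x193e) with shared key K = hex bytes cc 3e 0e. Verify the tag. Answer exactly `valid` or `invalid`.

Key hex bytes cc 3e 0e is exactly B = 3 bytes: K' = cc 3e 0e.
K' ⊕ ipad = fa 08 38; K' ⊕ opad = 90 62 52.
Inner hash: even-index sum = 476 mod 256 = 220; odd-index sum = 55 mod 256 = 55 → dc 37.
Outer hash (recomputed tag): even-index sum = 281 mod 256 = 25; odd-index sum = 318 mod 256 = 62 → 19 3e.
Recomputed tag = 193e; claimed = 193e → match.

valid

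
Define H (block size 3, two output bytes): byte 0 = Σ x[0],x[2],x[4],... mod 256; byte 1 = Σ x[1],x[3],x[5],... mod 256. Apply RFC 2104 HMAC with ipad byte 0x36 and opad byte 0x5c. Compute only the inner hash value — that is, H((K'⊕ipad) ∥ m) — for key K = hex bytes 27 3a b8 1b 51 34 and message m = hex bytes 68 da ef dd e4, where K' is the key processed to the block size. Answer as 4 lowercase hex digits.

f3fa

Key hex bytes 27 3a b8 1b 51 34 is 6 bytes > B = 3, so hash it first: H(key) = 30 89, then zero-pad to 3 bytes: K' = 30 89 00.
K' ⊕ ipad = 06 bf 36.
Inner input = 06 bf 36 ∥ 68 da ef dd e4.
Inner hash: even-index sum = 499 mod 256 = 243; odd-index sum = 762 mod 256 = 250 → f3 fa.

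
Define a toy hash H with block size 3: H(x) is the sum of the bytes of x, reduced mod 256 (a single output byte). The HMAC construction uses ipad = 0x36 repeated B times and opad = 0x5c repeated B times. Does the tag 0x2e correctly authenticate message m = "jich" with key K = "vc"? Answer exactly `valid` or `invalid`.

valid

Key "vc" = 76 63 is 2 bytes ≤ B = 3; zero-pad to 3 bytes: K' = 76 63 00.
K' ⊕ ipad = 40 55 36; K' ⊕ opad = 2a 3f 5c.
Inner hash: sum = 64+85+54+106+105+99+104 = 617; mod 256 = 105 → 69.
Outer hash (recomputed tag): sum = 42+63+92+105 = 302; mod 256 = 46 → 2e.
Recomputed tag = 2e; claimed = 2e → match.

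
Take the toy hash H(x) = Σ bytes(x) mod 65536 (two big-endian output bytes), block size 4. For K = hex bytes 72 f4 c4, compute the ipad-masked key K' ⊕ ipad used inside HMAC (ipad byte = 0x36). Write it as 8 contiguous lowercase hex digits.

Key hex bytes 72 f4 c4 is 3 bytes ≤ B = 4; zero-pad to 4 bytes: K' = 72 f4 c4 00.
XOR each byte with 0x36: 72⊕36=44, f4⊕36=c2, c4⊕36=f2, 00⊕36=36.

44c2f236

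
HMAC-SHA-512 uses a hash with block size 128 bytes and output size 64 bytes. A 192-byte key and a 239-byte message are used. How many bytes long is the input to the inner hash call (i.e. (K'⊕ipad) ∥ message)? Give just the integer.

367

Key is 192 > 128 bytes, so it is hashed to 64 bytes then zero-padded to 128: |K'| = 128.
Inner input = (K'⊕ipad) ∥ m → 128 + 239 = 367 bytes.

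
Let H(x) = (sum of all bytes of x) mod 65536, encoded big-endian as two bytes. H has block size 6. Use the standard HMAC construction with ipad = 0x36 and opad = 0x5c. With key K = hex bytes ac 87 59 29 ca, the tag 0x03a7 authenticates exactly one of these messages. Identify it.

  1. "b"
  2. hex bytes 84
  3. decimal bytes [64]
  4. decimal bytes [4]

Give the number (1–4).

Key hex bytes ac 87 59 29 ca is 5 bytes ≤ B = 6; zero-pad to 6 bytes: K' = ac 87 59 29 ca 00.
K' ⊕ ipad = 9a b1 6f 1f fc 36; K' ⊕ opad = f0 db 05 75 96 5c.
m1: inner = H(9a b1 6f 1f fc 36 62) = 03 6d; tag = H(f0 db 05 75 96 5c 03 6d) = 03a7 ← matches
m2: inner = H(9a b1 6f 1f fc 36 84) = 03 8f; tag = H(f0 db 05 75 96 5c 03 8f) = 03c9
m3: inner = H(9a b1 6f 1f fc 36 40) = 03 4b; tag = H(f0 db 05 75 96 5c 03 4b) = 0385
m4: inner = H(9a b1 6f 1f fc 36 04) = 03 0f; tag = H(f0 db 05 75 96 5c 03 0f) = 0349

1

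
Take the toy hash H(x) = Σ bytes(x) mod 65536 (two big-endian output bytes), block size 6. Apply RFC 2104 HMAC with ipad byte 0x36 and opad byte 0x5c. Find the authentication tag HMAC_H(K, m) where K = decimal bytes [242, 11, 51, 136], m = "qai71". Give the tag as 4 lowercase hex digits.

Key decimal bytes [242, 11, 51, 136] = f2 0b 33 88 is 4 bytes ≤ B = 6; zero-pad to 6 bytes: K' = f2 0b 33 88 00 00.
K' ⊕ ipad = c4 3d 05 be 36 36.  K' ⊕ opad = ae 57 6f d4 5c 5c.
Inner input = (K'⊕ipad) ∥ m = c4 3d 05 be 36 36 ∥ 71 61 69 37 31.
Inner hash: sum = 196+61+5+190+54+54+113+97+105+55+49 = 979 → 03 d3.
Outer input = (K'⊕opad) ∥ inner = ae 57 6f d4 5c 5c ∥ 03 d3.
Outer hash (tag): sum = 174+87+111+212+92+92+3+211 = 982 → 03 d6.

03d6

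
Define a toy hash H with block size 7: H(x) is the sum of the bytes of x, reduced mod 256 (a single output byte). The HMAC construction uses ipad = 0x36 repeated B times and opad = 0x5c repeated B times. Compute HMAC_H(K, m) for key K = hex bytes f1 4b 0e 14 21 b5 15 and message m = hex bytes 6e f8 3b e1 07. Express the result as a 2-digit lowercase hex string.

f1

Key hex bytes f1 4b 0e 14 21 b5 15 is exactly B = 7 bytes: K' = f1 4b 0e 14 21 b5 15.
K' ⊕ ipad = c7 7d 38 22 17 83 23.  K' ⊕ opad = ad 17 52 48 7d e9 49.
Inner input = (K'⊕ipad) ∥ m = c7 7d 38 22 17 83 23 ∥ 6e f8 3b e1 07.
Inner hash: sum = 199+125+56+34+23+131+35+110+248+59+225+7 = 1252; mod 256 = 228 → e4.
Outer input = (K'⊕opad) ∥ inner = ad 17 52 48 7d e9 49 ∥ e4.
Outer hash (tag): sum = 173+23+82+72+125+233+73+228 = 1009; mod 256 = 241 → f1.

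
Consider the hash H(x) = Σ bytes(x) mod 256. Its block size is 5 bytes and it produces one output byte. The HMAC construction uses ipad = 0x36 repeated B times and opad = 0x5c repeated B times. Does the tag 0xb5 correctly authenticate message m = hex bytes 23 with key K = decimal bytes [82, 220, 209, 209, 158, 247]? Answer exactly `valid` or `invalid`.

Key decimal bytes [82, 220, 209, 209, 158, 247] = 52 dc d1 d1 9e f7 is 6 bytes > B = 5, so hash it first: H(key) = 65, then zero-pad to 5 bytes: K' = 65 00 00 00 00.
K' ⊕ ipad = 53 36 36 36 36; K' ⊕ opad = 39 5c 5c 5c 5c.
Inner hash: sum = 83+54+54+54+54+35 = 334; mod 256 = 78 → 4e.
Outer hash (recomputed tag): sum = 57+92+92+92+92+78 = 503; mod 256 = 247 → f7.
Recomputed tag = f7; claimed = b5 → mismatch.

invalid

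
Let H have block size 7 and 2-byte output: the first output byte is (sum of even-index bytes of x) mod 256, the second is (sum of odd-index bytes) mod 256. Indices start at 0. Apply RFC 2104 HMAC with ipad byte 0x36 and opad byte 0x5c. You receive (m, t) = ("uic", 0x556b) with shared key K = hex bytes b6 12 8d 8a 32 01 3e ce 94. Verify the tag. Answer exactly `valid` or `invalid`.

invalid

Key hex bytes b6 12 8d 8a 32 01 3e ce 94 is 9 bytes > B = 7, so hash it first: H(key) = 47 6b, then zero-pad to 7 bytes: K' = 47 6b 00 00 00 00 00.
K' ⊕ ipad = 71 5d 36 36 36 36 36; K' ⊕ opad = 1b 37 5c 5c 5c 5c 5c.
Inner hash: even-index sum = 380 mod 256 = 124; odd-index sum = 417 mod 256 = 161 → 7c a1.
Outer hash (recomputed tag): even-index sum = 464 mod 256 = 208; odd-index sum = 363 mod 256 = 107 → d0 6b.
Recomputed tag = d06b; claimed = 556b → mismatch.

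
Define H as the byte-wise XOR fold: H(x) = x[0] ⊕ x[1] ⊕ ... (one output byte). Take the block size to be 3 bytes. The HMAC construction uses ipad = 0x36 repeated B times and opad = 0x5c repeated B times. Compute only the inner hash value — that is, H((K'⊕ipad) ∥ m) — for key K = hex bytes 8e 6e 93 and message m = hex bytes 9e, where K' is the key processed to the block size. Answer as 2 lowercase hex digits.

Key hex bytes 8e 6e 93 is exactly B = 3 bytes: K' = 8e 6e 93.
K' ⊕ ipad = b8 58 a5.
Inner input = b8 58 a5 ∥ 9e.
Inner hash: XOR b8⊕58⊕a5⊕9e = db.

db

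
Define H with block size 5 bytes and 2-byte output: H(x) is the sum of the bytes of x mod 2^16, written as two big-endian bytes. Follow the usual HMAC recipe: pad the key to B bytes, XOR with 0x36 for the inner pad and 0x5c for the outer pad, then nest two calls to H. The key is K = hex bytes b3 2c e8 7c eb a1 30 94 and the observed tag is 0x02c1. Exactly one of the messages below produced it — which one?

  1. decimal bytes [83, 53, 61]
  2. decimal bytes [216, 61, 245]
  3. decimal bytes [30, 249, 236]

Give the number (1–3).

2

Key hex bytes b3 2c e8 7c eb a1 30 94 is 8 bytes > B = 5, so hash it first: H(key) = 04 93, then zero-pad to 5 bytes: K' = 04 93 00 00 00.
K' ⊕ ipad = 32 a5 36 36 36; K' ⊕ opad = 58 cf 5c 5c 5c.
m1: inner = H(32 a5 36 36 36 53 35 3d) = 02 3e; tag = H(58 cf 5c 5c 5c 02 3e) = 027b
m2: inner = H(32 a5 36 36 36 d8 3d f5) = 03 83; tag = H(58 cf 5c 5c 5c 03 83) = 02c1 ← matches
m3: inner = H(32 a5 36 36 36 1e f9 ec) = 03 7c; tag = H(58 cf 5c 5c 5c 03 7c) = 02ba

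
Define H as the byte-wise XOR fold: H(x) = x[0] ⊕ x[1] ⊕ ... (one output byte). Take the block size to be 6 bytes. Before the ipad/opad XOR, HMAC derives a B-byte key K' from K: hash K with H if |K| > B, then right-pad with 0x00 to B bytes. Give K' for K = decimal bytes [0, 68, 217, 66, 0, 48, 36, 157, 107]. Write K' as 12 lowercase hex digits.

|K| = 9 > B = 6, so first hash the key.
H(K): XOR 00⊕44⊕d9⊕42⊕00⊕30⊕24⊕9d⊕6b = 3d.
Zero-pad H(K) = 3d to 6 bytes: K' = 3d 00 00 00 00 00.

3d0000000000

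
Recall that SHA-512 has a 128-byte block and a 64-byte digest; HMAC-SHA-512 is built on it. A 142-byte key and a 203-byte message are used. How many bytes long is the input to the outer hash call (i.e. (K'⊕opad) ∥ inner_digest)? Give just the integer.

192

Key is 142 > 128 bytes, so it is hashed to 64 bytes then zero-padded to 128: |K'| = 128.
Outer input = (K'⊕opad) ∥ H(inner) → 128 + 64 = 192 bytes.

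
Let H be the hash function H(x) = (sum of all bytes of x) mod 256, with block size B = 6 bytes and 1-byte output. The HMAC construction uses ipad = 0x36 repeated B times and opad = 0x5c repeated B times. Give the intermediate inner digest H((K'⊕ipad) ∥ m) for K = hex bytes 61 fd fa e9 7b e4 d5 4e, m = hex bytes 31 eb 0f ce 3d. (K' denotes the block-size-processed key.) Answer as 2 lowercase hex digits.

39

Key hex bytes 61 fd fa e9 7b e4 d5 4e is 8 bytes > B = 6, so hash it first: H(key) = c3, then zero-pad to 6 bytes: K' = c3 00 00 00 00 00.
K' ⊕ ipad = f5 36 36 36 36 36.
Inner input = f5 36 36 36 36 36 ∥ 31 eb 0f ce 3d.
Inner hash: sum = 245+54+54+54+54+54+49+235+15+206+61 = 1081; mod 256 = 57 → 39.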